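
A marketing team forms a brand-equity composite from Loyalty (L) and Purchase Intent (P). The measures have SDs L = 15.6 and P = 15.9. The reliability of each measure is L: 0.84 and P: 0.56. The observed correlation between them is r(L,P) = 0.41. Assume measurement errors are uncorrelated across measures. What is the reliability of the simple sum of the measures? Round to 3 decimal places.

0.785

Var(L+P) = 15.6² + 15.9² + 2·[15.6·15.9·0.41] = 496.17 + 203.393 = 699.563.
Under uncorrelated errors the observed covariances equal the true-score covariances, so only the own-variance terms attenuate.
True-score variance = [15.6²·0.84 + 15.9²·0.56] + 203.393 = 345.996 + 203.393 = 549.389.
Reliability = 549.389 / 699.563 = 0.785.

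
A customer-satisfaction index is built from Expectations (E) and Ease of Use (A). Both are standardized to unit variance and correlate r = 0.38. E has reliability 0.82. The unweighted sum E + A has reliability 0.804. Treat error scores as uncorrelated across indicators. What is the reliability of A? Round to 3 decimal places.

0.639

Var(E+A) = 2 + 2·0.38 = 2.760.
True-score variance = ρ_E + ρ_A + 2·0.38, so 0.804 = (0.82 + ρ_A + 0.76) / 2.760.
ρ_A = 0.804·2.760 − 0.82 − 0.76 = 0.639.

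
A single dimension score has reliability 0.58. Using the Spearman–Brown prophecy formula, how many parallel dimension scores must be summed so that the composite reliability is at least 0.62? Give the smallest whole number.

2

k ≥ ρ*(1−ρ₁)/(ρ₁(1−ρ*)) = 0.62·0.42 / (0.58·0.38) = 1.181.
Smallest integer k = 2.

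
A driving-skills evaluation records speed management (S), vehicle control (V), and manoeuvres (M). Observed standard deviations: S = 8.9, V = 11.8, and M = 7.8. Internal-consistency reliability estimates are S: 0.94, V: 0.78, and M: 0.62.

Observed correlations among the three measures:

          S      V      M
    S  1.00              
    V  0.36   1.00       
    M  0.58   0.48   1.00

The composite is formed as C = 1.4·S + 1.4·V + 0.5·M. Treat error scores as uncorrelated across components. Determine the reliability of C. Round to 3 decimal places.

0.894

Var(C) = 1.4²·8.9² + 1.4²·11.8² + 0.5²·7.8² + 2·[1.96·8.9·11.8·0.36 + 0.7·8.9·7.8·0.58 + 0.7·11.8·7.8·0.48] = 443.372 + 266.424 = 709.796.
With uncorrelated errors the cross-covariances are all true-score covariance, so they carry over unchanged; only the diagonal terms shrink to ρᵢσᵢ².
True-score variance = [1.4²·8.9²·0.94 + 1.4²·11.8²·0.78 + 0.5²·7.8²·0.62] + 266.424 = 368.237 + 266.424 = 634.661.
Reliability = 634.661 / 709.796 = 0.894.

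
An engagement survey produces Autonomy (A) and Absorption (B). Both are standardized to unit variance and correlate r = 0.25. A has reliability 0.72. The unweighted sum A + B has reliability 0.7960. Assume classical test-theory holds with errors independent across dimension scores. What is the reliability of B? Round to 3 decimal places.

0.770

Var(A+B) = 2 + 2·0.25 = 2.500.
True-score variance = ρ_A + ρ_B + 2·0.25, so 0.7960 = (0.72 + ρ_B + 0.50) / 2.500.
ρ_B = 0.7960·2.500 − 0.72 − 0.50 = 0.770.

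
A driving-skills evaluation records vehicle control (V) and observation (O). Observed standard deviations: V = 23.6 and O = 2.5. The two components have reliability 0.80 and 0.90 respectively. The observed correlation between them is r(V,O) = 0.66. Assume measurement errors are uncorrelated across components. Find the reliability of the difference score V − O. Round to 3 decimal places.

Var(V−O) = 23.6² + 2.5² − 2·23.6·2.5·0.66 = 563.21 − 77.88 = 485.33.
Under uncorrelated errors the observed covariances equal the true-score covariances, so only the own-variance terms attenuate.
True-score variance = [23.6²·0.80 + 2.5²·0.90] − 77.88 = 451.193 − 77.88 = 373.313.
Reliability = 373.313 / 485.33 = 0.769.

0.769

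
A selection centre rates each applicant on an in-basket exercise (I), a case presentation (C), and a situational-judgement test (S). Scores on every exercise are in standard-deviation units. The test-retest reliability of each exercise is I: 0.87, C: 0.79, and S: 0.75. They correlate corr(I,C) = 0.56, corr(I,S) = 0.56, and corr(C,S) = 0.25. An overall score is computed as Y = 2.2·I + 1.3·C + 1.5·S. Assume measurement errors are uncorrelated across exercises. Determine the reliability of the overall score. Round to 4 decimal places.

Var(Y) = 2.2² + 1.3² + 1.5² + 2·[2.86·0.56 + 3.3·0.56 + 1.95·0.25] = 8.78 + 7.8742 = 16.6542.
Because errors are independent across components, Cov(Tᵢ,Tⱼ) = Cov(Xᵢ,Xⱼ); the off-diagonal part of the true-score variance is the same as above.
True-score variance = [2.2²·0.87 + 1.3²·0.79 + 1.5²·0.75] + 7.8742 = 7.2334 + 7.8742 = 15.1076.
Reliability = 15.1076 / 16.6542 = 0.9071.

0.9071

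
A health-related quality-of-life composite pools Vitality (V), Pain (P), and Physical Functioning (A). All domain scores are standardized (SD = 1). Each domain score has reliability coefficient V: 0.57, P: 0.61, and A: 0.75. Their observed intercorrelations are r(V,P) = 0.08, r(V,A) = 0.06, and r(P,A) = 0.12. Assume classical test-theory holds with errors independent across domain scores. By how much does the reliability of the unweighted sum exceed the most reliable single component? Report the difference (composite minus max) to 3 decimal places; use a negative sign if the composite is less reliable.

-0.054

Var(sum) = 3 + 0.52 = 3.52; true-score variance = 1.93 + 0.52 = 2.45; composite reliability = 0.6960.
Max component reliability = 0.7500.
Difference = 0.6960 − 0.7500 = -0.054.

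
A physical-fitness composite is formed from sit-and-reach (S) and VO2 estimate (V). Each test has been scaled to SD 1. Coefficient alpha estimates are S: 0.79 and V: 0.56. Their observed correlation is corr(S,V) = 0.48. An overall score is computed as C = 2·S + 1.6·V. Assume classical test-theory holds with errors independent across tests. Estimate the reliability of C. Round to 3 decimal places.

Var(C) = 2² + 1.6² + 2·[3.2·0.48] = 6.56 + 3.072 = 9.632.
With uncorrelated errors the cross-covariances are all true-score covariance, so they carry over unchanged; only the diagonal terms shrink to ρᵢσᵢ².
True-score variance = [2²·0.79 + 1.6²·0.56] + 3.072 = 4.5936 + 3.072 = 7.6656.
Reliability = 7.6656 / 9.632 = 0.796.

0.796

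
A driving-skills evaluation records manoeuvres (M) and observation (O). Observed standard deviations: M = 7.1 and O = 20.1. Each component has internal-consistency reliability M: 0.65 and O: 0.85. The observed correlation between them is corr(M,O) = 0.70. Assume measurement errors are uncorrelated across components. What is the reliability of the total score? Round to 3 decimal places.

Var(M+O) = 7.1² + 20.1² + 2·[7.1·20.1·0.70] = 454.42 + 199.794 = 654.214.
Because errors are independent across components, Cov(Tᵢ,Tⱼ) = Cov(Xᵢ,Xⱼ); the off-diagonal part of the true-score variance is the same as above.
True-score variance = [7.1²·0.65 + 20.1²·0.85] + 199.794 = 376.175 + 199.794 = 575.969.
Reliability = 575.969 / 654.214 = 0.880.

0.880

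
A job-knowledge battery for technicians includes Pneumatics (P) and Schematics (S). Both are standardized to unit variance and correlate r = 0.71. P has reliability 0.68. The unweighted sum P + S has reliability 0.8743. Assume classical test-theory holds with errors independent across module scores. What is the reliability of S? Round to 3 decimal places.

0.890

Var(P+S) = 2 + 2·0.71 = 3.420.
True-score variance = ρ_P + ρ_S + 2·0.71, so 0.8743 = (0.68 + ρ_S + 1.42) / 3.420.
ρ_S = 0.8743·3.420 − 0.68 − 1.42 = 0.890.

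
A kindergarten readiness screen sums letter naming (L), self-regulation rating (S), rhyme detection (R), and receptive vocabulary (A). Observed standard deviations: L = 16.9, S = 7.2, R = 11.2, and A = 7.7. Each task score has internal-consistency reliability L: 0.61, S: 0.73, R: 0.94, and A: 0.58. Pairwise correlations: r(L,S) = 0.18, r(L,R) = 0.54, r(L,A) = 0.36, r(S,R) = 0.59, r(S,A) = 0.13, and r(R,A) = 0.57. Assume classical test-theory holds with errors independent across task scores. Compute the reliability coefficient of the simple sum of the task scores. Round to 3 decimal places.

Var(L+S+R+A) = 16.9² + 7.2² + 11.2² + 7.7² + 2·[16.9·7.2·0.18 + 16.9·11.2·0.54 + 16.9·7.7·0.36 + 7.2·11.2·0.59 + 7.2·7.7·0.13 + 11.2·7.7·0.57] = 522.18 + 549.804 = 1071.98.
With uncorrelated errors the cross-covariances are all true-score covariance, so they carry over unchanged; only the diagonal terms shrink to ρᵢσᵢ².
True-score variance = [16.9²·0.61 + 7.2²·0.73 + 11.2²·0.94 + 7.7²·0.58] + 549.804 = 364.367 + 549.804 = 914.171.
Reliability = 914.171 / 1071.98 = 0.853.

0.853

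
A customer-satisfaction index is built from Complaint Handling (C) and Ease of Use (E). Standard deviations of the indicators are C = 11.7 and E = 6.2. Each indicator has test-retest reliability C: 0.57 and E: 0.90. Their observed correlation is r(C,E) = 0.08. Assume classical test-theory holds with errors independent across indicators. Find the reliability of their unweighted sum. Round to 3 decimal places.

0.665

Var(C+E) = 11.7² + 6.2² + 2·[11.7·6.2·0.08] = 175.33 + 11.6064 = 186.936.
Under uncorrelated errors the observed covariances equal the true-score covariances, so only the own-variance terms attenuate.
True-score variance = [11.7²·0.57 + 6.2²·0.90] + 11.6064 = 112.623 + 11.6064 = 124.23.
Reliability = 124.23 / 186.936 = 0.665.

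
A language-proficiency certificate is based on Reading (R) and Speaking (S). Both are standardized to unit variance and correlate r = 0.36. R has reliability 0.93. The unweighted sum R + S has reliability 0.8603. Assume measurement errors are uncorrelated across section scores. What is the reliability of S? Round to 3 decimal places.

0.690

Var(R+S) = 2 + 2·0.36 = 2.720.
True-score variance = ρ_R + ρ_S + 2·0.36, so 0.8603 = (0.93 + ρ_S + 0.72) / 2.720.
ρ_S = 0.8603·2.720 − 0.93 − 0.72 = 0.690.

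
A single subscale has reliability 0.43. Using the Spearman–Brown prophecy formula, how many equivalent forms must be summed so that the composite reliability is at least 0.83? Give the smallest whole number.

k ≥ ρ*(1−ρ₁)/(ρ₁(1−ρ*)) = 0.83·0.57 / (0.43·0.17) = 6.472.
Smallest integer k = 7.

7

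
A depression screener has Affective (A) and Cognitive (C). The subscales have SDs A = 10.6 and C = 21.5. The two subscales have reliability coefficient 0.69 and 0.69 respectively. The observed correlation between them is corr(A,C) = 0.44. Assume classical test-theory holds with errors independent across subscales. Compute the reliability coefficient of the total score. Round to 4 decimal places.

0.7702

Var(A+C) = 10.6² + 21.5² + 2·[10.6·21.5·0.44] = 574.61 + 200.552 = 775.162.
With uncorrelated errors the cross-covariances are all true-score covariance, so they carry over unchanged; only the diagonal terms shrink to ρᵢσᵢ².
True-score variance = [10.6²·0.69 + 21.5²·0.69] + 200.552 = 396.481 + 200.552 = 597.033.
Reliability = 597.033 / 775.162 = 0.7702.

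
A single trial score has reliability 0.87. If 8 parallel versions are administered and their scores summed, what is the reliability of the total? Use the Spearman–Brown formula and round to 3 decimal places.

ρ_k = kρ / (1 + (k−1)ρ) = 8·0.87 / (1 + 7·0.87) = 6.960 / 7.090 = 0.982.

0.982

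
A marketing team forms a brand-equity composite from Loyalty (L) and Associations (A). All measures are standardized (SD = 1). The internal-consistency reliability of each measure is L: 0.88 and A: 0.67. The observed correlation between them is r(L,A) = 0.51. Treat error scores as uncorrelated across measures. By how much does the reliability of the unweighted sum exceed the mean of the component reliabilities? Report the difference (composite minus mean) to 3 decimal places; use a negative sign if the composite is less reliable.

0.076

Var(sum) = 2 + 1.02 = 3.02; true-score variance = 1.55 + 1.02 = 2.57; composite reliability = 0.8510.
Mean component reliability = 0.7750.
Difference = 0.8510 − 0.7750 = 0.076.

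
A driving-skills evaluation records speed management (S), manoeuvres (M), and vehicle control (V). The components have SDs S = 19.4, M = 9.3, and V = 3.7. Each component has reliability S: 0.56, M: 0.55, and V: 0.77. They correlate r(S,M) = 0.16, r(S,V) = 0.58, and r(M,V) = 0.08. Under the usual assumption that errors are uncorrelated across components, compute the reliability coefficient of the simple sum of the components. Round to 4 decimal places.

0.6667

Var(S+M+V) = 19.4² + 9.3² + 3.7² + 2·[19.4·9.3·0.16 + 19.4·3.7·0.58 + 9.3·3.7·0.08] = 476.54 + 146.505 = 623.045.
Because errors are independent across components, Cov(Tᵢ,Tⱼ) = Cov(Xᵢ,Xⱼ); the off-diagonal part of the true-score variance is the same as above.
True-score variance = [19.4²·0.56 + 9.3²·0.55 + 3.7²·0.77] + 146.505 = 268.872 + 146.505 = 415.377.
Reliability = 415.377 / 623.045 = 0.6667.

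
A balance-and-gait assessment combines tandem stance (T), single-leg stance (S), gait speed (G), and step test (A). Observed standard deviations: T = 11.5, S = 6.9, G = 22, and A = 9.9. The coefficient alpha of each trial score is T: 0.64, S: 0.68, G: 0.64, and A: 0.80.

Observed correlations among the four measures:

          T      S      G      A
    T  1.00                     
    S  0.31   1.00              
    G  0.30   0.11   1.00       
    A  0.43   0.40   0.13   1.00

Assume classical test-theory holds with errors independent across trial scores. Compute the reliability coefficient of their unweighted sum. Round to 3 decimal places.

0.787

Var(T+S+G+A) = 11.5² + 6.9² + 22² + 9.9² + 2·[11.5·6.9·0.31 + 11.5·22·0.30 + 11.5·9.9·0.43 + 6.9·22·0.11 + 6.9·9.9·0.40 + 22·9.9·0.13] = 761.87 + 443.58 = 1205.45.
Because errors are independent across components, Cov(Tᵢ,Tⱼ) = Cov(Xᵢ,Xⱼ); the off-diagonal part of the true-score variance is the same as above.
True-score variance = [11.5²·0.64 + 6.9²·0.68 + 22²·0.64 + 9.9²·0.80] + 443.58 = 505.183 + 443.58 = 948.763.
Reliability = 948.763 / 1205.45 = 0.787.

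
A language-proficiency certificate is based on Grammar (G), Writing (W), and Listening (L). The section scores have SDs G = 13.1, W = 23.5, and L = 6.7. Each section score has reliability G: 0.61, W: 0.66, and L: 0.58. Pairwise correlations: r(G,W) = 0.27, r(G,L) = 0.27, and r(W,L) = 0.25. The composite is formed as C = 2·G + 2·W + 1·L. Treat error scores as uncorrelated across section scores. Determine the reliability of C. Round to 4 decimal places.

0.7310

Var(C) = 2²·13.1² + 2²·23.5² + 6.7² + 2·[4·13.1·23.5·0.27 + 2·13.1·6.7·0.27 + 2·23.5·6.7·0.25] = 2940.33 + 917.198 = 3857.53.
Because errors are independent across components, Cov(Tᵢ,Tⱼ) = Cov(Xᵢ,Xⱼ); the off-diagonal part of the true-score variance is the same as above.
True-score variance = [2²·13.1²·0.61 + 2²·23.5²·0.66 + 6.7²·0.58] + 917.198 = 1902.7 + 917.198 = 2819.9.
Reliability = 2819.9 / 3857.53 = 0.7310.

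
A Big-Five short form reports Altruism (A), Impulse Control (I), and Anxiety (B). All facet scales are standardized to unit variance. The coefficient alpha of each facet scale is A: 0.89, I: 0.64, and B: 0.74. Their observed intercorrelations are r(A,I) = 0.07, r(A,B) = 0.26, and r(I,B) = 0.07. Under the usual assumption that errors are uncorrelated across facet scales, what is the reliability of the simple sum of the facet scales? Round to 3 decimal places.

0.808

Var(A+I+B) = 3 + 2·[0.07 + 0.26 + 0.07] = 3 + 0.8 = 3.8.
Under uncorrelated errors the observed covariances equal the true-score covariances, so only the own-variance terms attenuate.
True-score variance = [0.89 + 0.64 + 0.74] + 0.8 = 2.27 + 0.8 = 3.07.
Reliability = 3.07 / 3.8 = 0.808.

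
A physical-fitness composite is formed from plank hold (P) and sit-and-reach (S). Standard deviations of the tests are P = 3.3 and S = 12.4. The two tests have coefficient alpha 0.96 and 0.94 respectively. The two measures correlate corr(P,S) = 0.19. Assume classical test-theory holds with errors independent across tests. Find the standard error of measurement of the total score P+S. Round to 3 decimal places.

Var(total) = 164.65 + 15.5496 = 180.2.
True-score variance = 154.989 + 15.5496 = 170.538, so reliability = 0.9464.
Error variance = 180.2 − 170.538 = 9.6612; SEM = √9.6612 = 3.108.

3.108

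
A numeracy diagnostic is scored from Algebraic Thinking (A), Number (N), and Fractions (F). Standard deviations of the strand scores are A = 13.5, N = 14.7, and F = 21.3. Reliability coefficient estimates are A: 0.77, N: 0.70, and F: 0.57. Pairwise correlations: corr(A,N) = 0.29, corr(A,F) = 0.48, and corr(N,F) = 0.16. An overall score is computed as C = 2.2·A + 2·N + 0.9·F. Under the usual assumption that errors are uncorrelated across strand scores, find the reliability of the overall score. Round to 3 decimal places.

Var(C) = 2.2²·13.5² + 2²·14.7² + 0.9²·21.3² + 2·[4.4·13.5·14.7·0.29 + 1.98·13.5·21.3·0.48 + 1.8·14.7·21.3·0.16] = 2113.94 + 1233.37 = 3347.31.
Under uncorrelated errors the observed covariances equal the true-score covariances, so only the own-variance terms attenuate.
True-score variance = [2.2²·13.5²·0.77 + 2²·14.7²·0.70 + 0.9²·21.3²·0.57] + 1233.37 = 1493.73 + 1233.37 = 2727.1.
Reliability = 2727.1 / 3347.31 = 0.815.

0.815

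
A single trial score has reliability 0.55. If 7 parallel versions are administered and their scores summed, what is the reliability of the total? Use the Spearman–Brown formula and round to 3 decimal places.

ρ_k = kρ / (1 + (k−1)ρ) = 7·0.55 / (1 + 6·0.55) = 3.850 / 4.300 = 0.895.

0.895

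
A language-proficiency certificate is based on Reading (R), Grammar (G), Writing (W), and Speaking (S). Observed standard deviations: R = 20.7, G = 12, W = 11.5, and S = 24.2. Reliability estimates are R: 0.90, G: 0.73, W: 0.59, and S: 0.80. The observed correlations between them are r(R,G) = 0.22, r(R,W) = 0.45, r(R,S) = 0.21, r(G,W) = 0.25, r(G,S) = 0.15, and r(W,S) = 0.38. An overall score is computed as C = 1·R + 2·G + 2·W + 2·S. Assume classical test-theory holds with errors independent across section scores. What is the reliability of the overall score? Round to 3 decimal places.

0.862

Var(C) = 20.7² + 2²·12² + 2²·11.5² + 2²·24.2² + 2·[2·20.7·12·0.22 + 2·20.7·11.5·0.45 + 2·20.7·24.2·0.21 + 4·12·11.5·0.25 + 4·12·24.2·0.15 + 4·11.5·24.2·0.38] = 3876.05 + 2538.38 = 6414.43.
With uncorrelated errors the cross-covariances are all true-score covariance, so they carry over unchanged; only the diagonal terms shrink to ρᵢσᵢ².
True-score variance = [20.7²·0.90 + 2²·12²·0.73 + 2²·11.5²·0.59 + 2²·24.2²·0.80] + 2538.38 = 2992.28 + 2538.38 = 5530.66.
Reliability = 5530.66 / 6414.43 = 0.862.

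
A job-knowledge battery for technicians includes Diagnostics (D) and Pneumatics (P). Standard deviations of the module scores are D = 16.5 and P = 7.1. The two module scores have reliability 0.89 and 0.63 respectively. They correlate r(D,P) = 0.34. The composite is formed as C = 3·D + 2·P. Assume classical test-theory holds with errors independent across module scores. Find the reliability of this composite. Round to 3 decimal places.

0.890

Var(C) = 3²·16.5² + 2²·7.1² + 2·[6·16.5·7.1·0.34] = 2651.89 + 477.972 = 3129.86.
With uncorrelated errors the cross-covariances are all true-score covariance, so they carry over unchanged; only the diagonal terms shrink to ρᵢσᵢ².
True-score variance = [3²·16.5²·0.89 + 2²·7.1²·0.63] + 477.972 = 2307.76 + 477.972 = 2785.73.
Reliability = 2785.73 / 3129.86 = 0.890.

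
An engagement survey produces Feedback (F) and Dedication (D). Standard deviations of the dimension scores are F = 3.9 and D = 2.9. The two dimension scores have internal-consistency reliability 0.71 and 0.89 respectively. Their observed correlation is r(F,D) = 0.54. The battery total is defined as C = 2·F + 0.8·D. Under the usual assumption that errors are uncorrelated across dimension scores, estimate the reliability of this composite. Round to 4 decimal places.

Var(C) = 2²·3.9² + 0.8²·2.9² + 2·[1.6·3.9·2.9·0.54] = 66.2224 + 19.5437 = 85.7661.
Because errors are independent across components, Cov(Tᵢ,Tⱼ) = Cov(Xᵢ,Xⱼ); the off-diagonal part of the true-score variance is the same as above.
True-score variance = [2²·3.9²·0.71 + 0.8²·2.9²·0.89] + 19.5437 = 47.9867 + 19.5437 = 67.5304.
Reliability = 67.5304 / 85.7661 = 0.7874.

0.7874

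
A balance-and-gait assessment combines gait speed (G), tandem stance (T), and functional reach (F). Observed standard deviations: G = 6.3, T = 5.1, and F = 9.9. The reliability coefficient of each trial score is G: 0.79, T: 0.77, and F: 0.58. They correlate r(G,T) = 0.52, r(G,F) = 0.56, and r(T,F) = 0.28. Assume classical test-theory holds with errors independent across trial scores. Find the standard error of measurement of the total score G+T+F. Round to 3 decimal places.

7.449

Var(total) = 163.71 + 131.544 = 295.254.
True-score variance = 108.229 + 131.544 = 239.773, so reliability = 0.8121.
Error variance = 295.254 − 239.773 = 55.4814; SEM = √55.4814 = 7.449.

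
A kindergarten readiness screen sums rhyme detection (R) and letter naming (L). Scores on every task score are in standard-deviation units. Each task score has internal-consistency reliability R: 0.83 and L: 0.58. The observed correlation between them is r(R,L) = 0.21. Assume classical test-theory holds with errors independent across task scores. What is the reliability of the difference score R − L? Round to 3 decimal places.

0.627

Var(R−L) = 1 + 1 − 2·0.21 = 2 − 0.42 = 1.58.
Because errors are independent across components, Cov(Tᵢ,Tⱼ) = Cov(Xᵢ,Xⱼ); the off-diagonal part of the true-score variance is the same as above.
True-score variance = [0.83 + 0.58] − 0.42 = 1.41 − 0.42 = 0.99.
Reliability = 0.99 / 1.58 = 0.627.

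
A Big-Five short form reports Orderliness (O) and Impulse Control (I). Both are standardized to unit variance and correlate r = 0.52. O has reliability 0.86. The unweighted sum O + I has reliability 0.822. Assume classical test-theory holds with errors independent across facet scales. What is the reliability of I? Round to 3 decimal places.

0.599

Var(O+I) = 2 + 2·0.52 = 3.040.
True-score variance = ρ_O + ρ_I + 2·0.52, so 0.822 = (0.86 + ρ_I + 1.04) / 3.040.
ρ_I = 0.822·3.040 − 0.86 − 1.04 = 0.599.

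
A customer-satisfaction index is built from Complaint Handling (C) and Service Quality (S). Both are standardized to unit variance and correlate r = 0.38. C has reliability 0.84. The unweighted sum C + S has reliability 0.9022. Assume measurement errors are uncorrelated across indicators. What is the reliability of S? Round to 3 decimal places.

0.890

Var(C+S) = 2 + 2·0.38 = 2.760.
True-score variance = ρ_C + ρ_S + 2·0.38, so 0.9022 = (0.84 + ρ_S + 0.76) / 2.760.
ρ_S = 0.9022·2.760 − 0.84 − 0.76 = 0.890.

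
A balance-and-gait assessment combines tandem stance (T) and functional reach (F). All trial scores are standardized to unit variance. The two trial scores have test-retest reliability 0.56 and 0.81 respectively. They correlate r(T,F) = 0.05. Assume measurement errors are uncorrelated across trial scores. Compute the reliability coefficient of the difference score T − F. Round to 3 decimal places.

Var(T−F) = 1 + 1 − 2·0.05 = 2 − 0.1 = 1.9.
With uncorrelated errors the cross-covariances are all true-score covariance, so they carry over unchanged; only the diagonal terms shrink to ρᵢσᵢ².
True-score variance = [0.56 + 0.81] − 0.1 = 1.37 − 0.1 = 1.27.
Reliability = 1.27 / 1.9 = 0.668.

0.668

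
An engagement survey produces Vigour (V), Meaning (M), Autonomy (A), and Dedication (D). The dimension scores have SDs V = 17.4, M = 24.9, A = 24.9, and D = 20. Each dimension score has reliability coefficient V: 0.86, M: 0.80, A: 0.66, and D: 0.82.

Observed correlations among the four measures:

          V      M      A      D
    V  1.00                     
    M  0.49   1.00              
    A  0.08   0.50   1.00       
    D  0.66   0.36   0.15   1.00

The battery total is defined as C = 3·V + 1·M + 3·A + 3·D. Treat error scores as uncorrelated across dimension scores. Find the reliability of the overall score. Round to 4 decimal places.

0.8664

Var(C) = 3²·17.4² + 24.9² + 3²·24.9² + 3²·20² + 2·[3·17.4·24.9·0.49 + 9·17.4·24.9·0.08 + 9·17.4·20·0.66 + 3·24.9·24.9·0.50 + 3·24.9·20·0.36 + 9·24.9·20·0.15] = 12524.9 + 10312.2 = 22837.2.
With uncorrelated errors the cross-covariances are all true-score covariance, so they carry over unchanged; only the diagonal terms shrink to ρᵢσᵢ².
True-score variance = [3²·17.4²·0.86 + 24.9²·0.80 + 3²·24.9²·0.66 + 3²·20²·0.82] + 10312.2 = 9474.23 + 10312.2 = 19786.5.
Reliability = 19786.5 / 22837.2 = 0.8664.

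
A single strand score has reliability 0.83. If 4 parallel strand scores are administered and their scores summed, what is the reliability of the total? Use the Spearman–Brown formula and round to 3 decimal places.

ρ_k = kρ / (1 + (k−1)ρ) = 4·0.83 / (1 + 3·0.83) = 3.320 / 3.490 = 0.951.

0.951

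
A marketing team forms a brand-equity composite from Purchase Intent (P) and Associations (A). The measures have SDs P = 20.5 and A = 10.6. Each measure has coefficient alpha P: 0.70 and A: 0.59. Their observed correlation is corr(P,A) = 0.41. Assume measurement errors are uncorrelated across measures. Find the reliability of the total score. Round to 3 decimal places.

Var(P+A) = 20.5² + 10.6² + 2·[20.5·10.6·0.41] = 532.61 + 178.186 = 710.796.
Because errors are independent across components, Cov(Tᵢ,Tⱼ) = Cov(Xᵢ,Xⱼ); the off-diagonal part of the true-score variance is the same as above.
True-score variance = [20.5²·0.70 + 10.6²·0.59] + 178.186 = 360.467 + 178.186 = 538.653.
Reliability = 538.653 / 710.796 = 0.758.

0.758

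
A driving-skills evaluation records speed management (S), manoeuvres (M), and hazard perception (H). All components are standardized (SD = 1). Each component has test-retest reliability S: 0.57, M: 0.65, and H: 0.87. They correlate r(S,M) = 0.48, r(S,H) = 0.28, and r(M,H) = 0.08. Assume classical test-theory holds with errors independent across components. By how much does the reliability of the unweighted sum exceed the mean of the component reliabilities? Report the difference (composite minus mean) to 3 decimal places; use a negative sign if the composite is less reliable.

Var(sum) = 3 + 1.68 = 4.68; true-score variance = 2.09 + 1.68 = 3.77; composite reliability = 0.8056.
Mean component reliability = 0.6967.
Difference = 0.8056 − 0.6967 = 0.109.

0.109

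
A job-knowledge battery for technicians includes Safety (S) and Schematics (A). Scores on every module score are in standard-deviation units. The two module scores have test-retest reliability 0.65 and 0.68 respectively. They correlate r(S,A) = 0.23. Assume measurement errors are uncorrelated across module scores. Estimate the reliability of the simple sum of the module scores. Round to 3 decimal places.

0.728

Var(S+A) = 2 + 2·[0.23] = 2 + 0.46 = 2.46.
Because errors are independent across components, Cov(Tᵢ,Tⱼ) = Cov(Xᵢ,Xⱼ); the off-diagonal part of the true-score variance is the same as above.
True-score variance = [0.65 + 0.68] + 0.46 = 1.33 + 0.46 = 1.79.
Reliability = 1.79 / 2.46 = 0.728.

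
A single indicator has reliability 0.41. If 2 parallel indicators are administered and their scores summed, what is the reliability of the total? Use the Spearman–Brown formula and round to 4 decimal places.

0.5816

ρ_k = kρ / (1 + (k−1)ρ) = 2·0.41 / (1 + 1·0.41) = 0.820 / 1.410 = 0.5816.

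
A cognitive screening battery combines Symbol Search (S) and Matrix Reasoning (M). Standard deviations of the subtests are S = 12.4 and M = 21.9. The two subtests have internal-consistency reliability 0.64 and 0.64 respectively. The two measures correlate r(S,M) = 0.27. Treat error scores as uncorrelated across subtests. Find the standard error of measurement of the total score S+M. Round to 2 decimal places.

Var(total) = 633.37 + 146.642 = 780.012.
True-score variance = 405.357 + 146.642 = 551.999, so reliability = 0.7077.
Error variance = 780.012 − 551.999 = 228.013; SEM = √228.013 = 15.10.

15.10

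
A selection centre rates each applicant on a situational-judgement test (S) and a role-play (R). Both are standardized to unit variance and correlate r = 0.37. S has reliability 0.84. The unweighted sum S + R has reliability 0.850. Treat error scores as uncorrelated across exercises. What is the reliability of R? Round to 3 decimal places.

0.749

Var(S+R) = 2 + 2·0.37 = 2.740.
True-score variance = ρ_S + ρ_R + 2·0.37, so 0.850 = (0.84 + ρ_R + 0.74) / 2.740.
ρ_R = 0.850·2.740 − 0.84 − 0.74 = 0.749.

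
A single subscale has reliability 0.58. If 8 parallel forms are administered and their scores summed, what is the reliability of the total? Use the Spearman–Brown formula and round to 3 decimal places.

0.917

ρ_k = kρ / (1 + (k−1)ρ) = 8·0.58 / (1 + 7·0.58) = 4.640 / 5.060 = 0.917.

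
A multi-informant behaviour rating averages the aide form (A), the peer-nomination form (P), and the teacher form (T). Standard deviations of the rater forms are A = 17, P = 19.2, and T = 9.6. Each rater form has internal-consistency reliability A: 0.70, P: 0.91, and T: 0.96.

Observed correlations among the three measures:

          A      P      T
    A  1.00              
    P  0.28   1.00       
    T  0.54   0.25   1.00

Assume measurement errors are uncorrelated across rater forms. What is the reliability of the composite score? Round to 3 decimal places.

Var(A+P+T) = 17² + 19.2² + 9.6² + 2·[17·19.2·0.28 + 17·9.6·0.54 + 19.2·9.6·0.25] = 749.8 + 451.2 = 1201.
Because errors are independent across components, Cov(Tᵢ,Tⱼ) = Cov(Xᵢ,Xⱼ); the off-diagonal part of the true-score variance is the same as above.
True-score variance = [17²·0.70 + 19.2²·0.91 + 9.6²·0.96] + 451.2 = 626.236 + 451.2 = 1077.44.
Reliability = 1077.44 / 1201 = 0.897.

0.897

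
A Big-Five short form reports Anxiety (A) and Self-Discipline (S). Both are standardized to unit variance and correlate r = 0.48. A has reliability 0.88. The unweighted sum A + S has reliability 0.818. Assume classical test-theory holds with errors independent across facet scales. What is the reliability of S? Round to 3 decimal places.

Var(A+S) = 2 + 2·0.48 = 2.960.
True-score variance = ρ_A + ρ_S + 2·0.48, so 0.818 = (0.88 + ρ_S + 0.96) / 2.960.
ρ_S = 0.818·2.960 − 0.88 − 0.96 = 0.581.

0.581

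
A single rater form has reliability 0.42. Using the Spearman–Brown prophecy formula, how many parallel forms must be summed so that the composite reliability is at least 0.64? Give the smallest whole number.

k ≥ ρ*(1−ρ₁)/(ρ₁(1−ρ*)) = 0.64·0.58 / (0.42·0.36) = 2.455.
Smallest integer k = 3.

3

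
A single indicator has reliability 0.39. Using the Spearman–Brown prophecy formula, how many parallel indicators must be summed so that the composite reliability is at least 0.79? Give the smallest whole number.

6

k ≥ ρ*(1−ρ₁)/(ρ₁(1−ρ*)) = 0.79·0.61 / (0.39·0.21) = 5.884.
Smallest integer k = 6.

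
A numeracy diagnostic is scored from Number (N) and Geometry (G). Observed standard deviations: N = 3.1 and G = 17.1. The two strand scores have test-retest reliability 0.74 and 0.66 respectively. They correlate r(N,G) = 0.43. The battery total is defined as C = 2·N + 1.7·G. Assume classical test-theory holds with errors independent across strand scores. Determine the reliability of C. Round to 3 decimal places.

0.714

Var(C) = 2²·3.1² + 1.7²·17.1² + 2·[3.4·3.1·17.1·0.43] = 883.505 + 155.001 = 1038.51.
Under uncorrelated errors the observed covariances equal the true-score covariances, so only the own-variance terms attenuate.
True-score variance = [2²·3.1²·0.74 + 1.7²·17.1²·0.66] + 155.001 = 586.188 + 155.001 = 741.19.
Reliability = 741.19 / 1038.51 = 0.714.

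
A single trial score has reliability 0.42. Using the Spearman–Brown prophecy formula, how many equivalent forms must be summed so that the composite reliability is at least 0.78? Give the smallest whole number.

k ≥ ρ*(1−ρ₁)/(ρ₁(1−ρ*)) = 0.78·0.58 / (0.42·0.22) = 4.896.
Smallest integer k = 5.

5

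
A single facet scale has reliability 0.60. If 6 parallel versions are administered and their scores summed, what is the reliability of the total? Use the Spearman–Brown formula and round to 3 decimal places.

0.900

ρ_k = kρ / (1 + (k−1)ρ) = 6·0.60 / (1 + 5·0.60) = 3.600 / 4.000 = 0.900.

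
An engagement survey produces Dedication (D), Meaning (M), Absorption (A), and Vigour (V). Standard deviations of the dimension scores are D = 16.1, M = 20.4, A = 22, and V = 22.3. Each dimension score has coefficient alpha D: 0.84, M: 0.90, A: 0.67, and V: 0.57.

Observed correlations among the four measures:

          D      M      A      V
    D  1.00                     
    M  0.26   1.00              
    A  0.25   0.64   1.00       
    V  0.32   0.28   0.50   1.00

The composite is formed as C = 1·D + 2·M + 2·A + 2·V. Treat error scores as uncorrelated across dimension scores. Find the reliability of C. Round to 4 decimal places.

0.8614

Var(C) = 16.1² + 2²·20.4² + 2²·22² + 2²·22.3² + 2·[2·16.1·20.4·0.26 + 2·16.1·22·0.25 + 2·16.1·22.3·0.32 + 4·20.4·22·0.64 + 4·20.4·22.3·0.28 + 4·22·22.3·0.50] = 5849.01 + 6434.61 = 12283.6.
With uncorrelated errors the cross-covariances are all true-score covariance, so they carry over unchanged; only the diagonal terms shrink to ρᵢσᵢ².
True-score variance = [16.1²·0.84 + 2²·20.4²·0.90 + 2²·22²·0.67 + 2²·22.3²·0.57] + 6434.61 = 4146.85 + 6434.61 = 10581.5.
Reliability = 10581.5 / 12283.6 = 0.8614.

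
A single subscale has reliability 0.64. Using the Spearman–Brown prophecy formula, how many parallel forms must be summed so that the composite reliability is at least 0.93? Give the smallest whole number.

k ≥ ρ*(1−ρ₁)/(ρ₁(1−ρ*)) = 0.93·0.36 / (0.64·0.07) = 7.473.
Smallest integer k = 8.

8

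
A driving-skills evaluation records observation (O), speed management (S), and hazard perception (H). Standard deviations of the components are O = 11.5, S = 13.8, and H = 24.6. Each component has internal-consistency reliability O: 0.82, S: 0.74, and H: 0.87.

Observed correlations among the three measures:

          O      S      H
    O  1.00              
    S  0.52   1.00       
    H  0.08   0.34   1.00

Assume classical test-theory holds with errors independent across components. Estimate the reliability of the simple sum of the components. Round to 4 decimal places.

Var(O+S+H) = 11.5² + 13.8² + 24.6² + 2·[11.5·13.8·0.52 + 11.5·24.6·0.08 + 13.8·24.6·0.34] = 927.85 + 441.158 = 1369.01.
Because errors are independent across components, Cov(Tᵢ,Tⱼ) = Cov(Xᵢ,Xⱼ); the off-diagonal part of the true-score variance is the same as above.
True-score variance = [11.5²·0.82 + 13.8²·0.74 + 24.6²·0.87] + 441.158 = 775.86 + 441.158 = 1217.02.
Reliability = 1217.02 / 1369.01 = 0.8890.

0.8890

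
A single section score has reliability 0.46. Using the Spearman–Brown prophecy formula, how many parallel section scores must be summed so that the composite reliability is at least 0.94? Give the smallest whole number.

19

k ≥ ρ*(1−ρ₁)/(ρ₁(1−ρ*)) = 0.94·0.54 / (0.46·0.06) = 18.391.
Smallest integer k = 19.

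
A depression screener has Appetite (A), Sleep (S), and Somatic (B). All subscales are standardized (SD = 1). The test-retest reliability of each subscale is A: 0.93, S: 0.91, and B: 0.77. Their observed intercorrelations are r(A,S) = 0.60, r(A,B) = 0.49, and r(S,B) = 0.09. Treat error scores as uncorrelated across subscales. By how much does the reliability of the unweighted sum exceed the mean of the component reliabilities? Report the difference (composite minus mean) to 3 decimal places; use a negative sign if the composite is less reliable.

Var(sum) = 3 + 2.36 = 5.36; true-score variance = 2.61 + 2.36 = 4.97; composite reliability = 0.9272.
Mean component reliability = 0.8700.
Difference = 0.9272 − 0.8700 = 0.057.

0.057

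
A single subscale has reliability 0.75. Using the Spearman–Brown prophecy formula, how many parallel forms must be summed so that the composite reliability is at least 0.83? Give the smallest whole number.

k ≥ ρ*(1−ρ₁)/(ρ₁(1−ρ*)) = 0.83·0.25 / (0.75·0.17) = 1.627.
Smallest integer k = 2.

2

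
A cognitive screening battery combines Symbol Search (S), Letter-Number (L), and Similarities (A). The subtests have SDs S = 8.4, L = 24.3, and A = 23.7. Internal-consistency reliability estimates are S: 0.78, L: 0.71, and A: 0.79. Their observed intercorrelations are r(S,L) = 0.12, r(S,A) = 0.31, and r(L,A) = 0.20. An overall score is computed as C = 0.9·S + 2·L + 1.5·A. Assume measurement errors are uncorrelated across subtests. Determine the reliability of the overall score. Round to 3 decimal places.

0.792

Var(C) = 0.9²·8.4² + 2²·24.3² + 1.5²·23.7² + 2·[1.8·8.4·24.3·0.12 + 1.35·8.4·23.7·0.31 + 3·24.3·23.7·0.20] = 3682.92 + 945.902 = 4628.82.
With uncorrelated errors the cross-covariances are all true-score covariance, so they carry over unchanged; only the diagonal terms shrink to ρᵢσᵢ².
True-score variance = [0.9²·8.4²·0.78 + 2²·24.3²·0.71 + 1.5²·23.7²·0.79] + 945.902 = 2719.98 + 945.902 = 3665.88.
Reliability = 3665.88 / 4628.82 = 0.792.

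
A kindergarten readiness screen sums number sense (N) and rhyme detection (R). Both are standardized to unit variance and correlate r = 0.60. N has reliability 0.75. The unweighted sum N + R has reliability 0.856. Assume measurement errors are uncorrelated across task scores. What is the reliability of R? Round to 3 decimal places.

0.789

Var(N+R) = 2 + 2·0.60 = 3.200.
True-score variance = ρ_N + ρ_R + 2·0.60, so 0.856 = (0.75 + ρ_R + 1.20) / 3.200.
ρ_R = 0.856·3.200 − 0.75 − 1.20 = 0.789.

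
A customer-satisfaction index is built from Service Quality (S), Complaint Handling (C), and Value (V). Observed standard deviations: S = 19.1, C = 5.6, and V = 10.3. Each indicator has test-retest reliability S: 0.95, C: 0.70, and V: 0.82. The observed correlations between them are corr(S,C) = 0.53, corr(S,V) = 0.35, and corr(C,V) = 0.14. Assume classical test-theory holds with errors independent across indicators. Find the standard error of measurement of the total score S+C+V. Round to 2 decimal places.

6.84

Var(total) = 502.26 + 267.239 = 769.499.
True-score variance = 455.515 + 267.239 = 722.754, so reliability = 0.9393.
Error variance = 769.499 − 722.754 = 46.7447; SEM = √46.7447 = 6.84.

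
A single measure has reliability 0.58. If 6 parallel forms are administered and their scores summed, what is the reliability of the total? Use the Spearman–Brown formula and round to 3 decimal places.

ρ_k = kρ / (1 + (k−1)ρ) = 6·0.58 / (1 + 5·0.58) = 3.480 / 3.900 = 0.892.

0.892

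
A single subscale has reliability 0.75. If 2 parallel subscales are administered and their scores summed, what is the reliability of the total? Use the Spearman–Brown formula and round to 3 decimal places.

0.857

ρ_k = kρ / (1 + (k−1)ρ) = 2·0.75 / (1 + 1·0.75) = 1.500 / 1.750 = 0.857.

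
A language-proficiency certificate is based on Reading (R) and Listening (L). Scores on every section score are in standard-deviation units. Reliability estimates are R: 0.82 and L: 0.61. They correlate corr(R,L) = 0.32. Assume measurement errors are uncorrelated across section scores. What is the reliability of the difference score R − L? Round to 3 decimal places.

0.581

Var(R−L) = 1 + 1 − 2·0.32 = 2 − 0.64 = 1.36.
With uncorrelated errors the cross-covariances are all true-score covariance, so they carry over unchanged; only the diagonal terms shrink to ρᵢσᵢ².
True-score variance = [0.82 + 0.61] − 0.64 = 1.43 − 0.64 = 0.79.
Reliability = 0.79 / 1.36 = 0.581.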